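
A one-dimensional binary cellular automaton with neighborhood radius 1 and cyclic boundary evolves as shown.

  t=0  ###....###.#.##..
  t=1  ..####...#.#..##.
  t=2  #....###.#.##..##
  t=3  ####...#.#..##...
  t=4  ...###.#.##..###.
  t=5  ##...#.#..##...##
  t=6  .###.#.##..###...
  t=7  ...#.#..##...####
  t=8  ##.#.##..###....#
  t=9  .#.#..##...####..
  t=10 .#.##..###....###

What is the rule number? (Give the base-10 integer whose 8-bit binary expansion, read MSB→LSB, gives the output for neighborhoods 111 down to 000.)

85

  nb ###: next=.  (t=0,i=1, bit7=0)
  nb ##.: next=#  (t=0,i=2, bit6=1)
  nb #.#: next=.  (t=0,i=10, bit5=0)
  nb #..: next=#  (t=0,i=3, bit4=1)
  nb .##: next=.  (t=0,i=0, bit3=0)
  nb .#.: next=#  (t=0,i=11, bit2=1)
  nb ..#: next=.  (t=0,i=6, bit1=0)
  nb ...: next=#  (t=0,i=4, bit0=1)
  bits 01010101 = 85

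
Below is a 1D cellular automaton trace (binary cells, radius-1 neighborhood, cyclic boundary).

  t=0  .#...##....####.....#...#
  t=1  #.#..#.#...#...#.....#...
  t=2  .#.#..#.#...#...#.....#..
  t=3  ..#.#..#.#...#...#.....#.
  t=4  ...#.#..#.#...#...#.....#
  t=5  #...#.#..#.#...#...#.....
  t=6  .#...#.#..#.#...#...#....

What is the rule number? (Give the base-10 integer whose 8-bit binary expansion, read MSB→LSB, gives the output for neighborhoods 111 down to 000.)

  ### -> .   bit 7 = 0  t=0,i=12
  ##. -> .   bit 6 = 0  t=0,i=6
  #.# -> #   bit 5 = 1  t=0,i=0
  #.. -> #   bit 4 = 1  t=0,i=2
  .## -> #   bit 3 = 1  t=0,i=5
  .#. -> .   bit 2 = 0  t=0,i=1
  ..# -> .   bit 1 = 0  t=0,i=4
  ... -> .   bit 0 = 0  t=0,i=3
  bits 00111000 = 56

56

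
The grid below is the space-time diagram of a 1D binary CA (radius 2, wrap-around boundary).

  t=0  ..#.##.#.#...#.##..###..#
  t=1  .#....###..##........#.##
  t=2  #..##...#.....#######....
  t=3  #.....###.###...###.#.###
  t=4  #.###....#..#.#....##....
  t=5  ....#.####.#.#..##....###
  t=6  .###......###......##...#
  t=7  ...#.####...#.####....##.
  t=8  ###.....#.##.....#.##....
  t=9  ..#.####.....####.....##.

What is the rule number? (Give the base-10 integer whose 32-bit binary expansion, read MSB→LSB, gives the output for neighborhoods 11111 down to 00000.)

2619802647

  [31] ##### => #  t=2,i=16
  [30] ####. => .  t=2,i=19
  [29] ###.# => .  t=3,i=8
  [28] ###.. => #  t=0,i=21
  [27] ##.## => #  t=3,i=9
  [26] ##.#. => #  t=0,i=6
  [25] ##..# => .  t=0,i=17
  [24] ##... => .  t=1,i=13
  [23] #.### => .  t=3,i=10
  [22] #.##. => .  t=0,i=4
  [21] #.#.# => #  t=0,i=7
  [20] #.#.. => .  t=0,i=9
  [19] #..## => .  t=0,i=18
  [18] #..#. => #  t=0,i=1
  [17] #...# => #  t=0,i=11
  [16] #.... => #  t=1,i=3
  [15] .#### => .  t=2,i=15
  [14] .###. => .  t=0,i=20
  [13] .##.# => .  t=0,i=5
  [12] .##.. => .  t=0,i=16
  [11] .#.## => .  t=0,i=3
  [10] .#.#. => #  t=0,i=8
  [9] .#..# => .  t=0,i=0
  [8] .#... => .  t=0,i=10
  [7] ..### => .  t=0,i=19
  [6] ..##. => .  t=1,i=11
  [5] ..#.# => .  t=0,i=2
  [4] ..#.. => #  t=0,i=24
  [3] ...## => .  t=1,i=5
  [2] ...#. => #  t=0,i=12
  [1] ....# => #  t=1,i=4
  [0] ..... => #  t=1,i=15
  bits 10011100001001110000010000010111 = 2619802647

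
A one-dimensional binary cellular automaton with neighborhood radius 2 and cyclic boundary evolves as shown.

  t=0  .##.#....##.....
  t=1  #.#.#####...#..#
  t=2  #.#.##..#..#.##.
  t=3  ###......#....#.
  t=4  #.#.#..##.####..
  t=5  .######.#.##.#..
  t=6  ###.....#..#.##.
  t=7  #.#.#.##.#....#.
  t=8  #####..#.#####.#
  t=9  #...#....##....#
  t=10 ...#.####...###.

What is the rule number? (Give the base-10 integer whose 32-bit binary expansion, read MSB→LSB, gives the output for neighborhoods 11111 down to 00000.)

  [31] ##### => .  t=1,i=6
  [30] ####. => .  t=1,i=7
  [29] ###.# => .  t=5,i=6
  [28] ###.. => #  t=1,i=8
  [27] ##.## => .  t=4,i=9
  [26] ##.#. => .  t=0,i=3
  [25] ##..# => .  t=2,i=6
  [24] ##... => .  t=0,i=11
  [23] #.### => #  t=1,i=4
  [22] #.##. => .  t=2,i=4
  [21] #.#.# => #  t=1,i=2
  [20] #.#.. => #  t=0,i=4
  [19] #..## => #  t=1,i=14
  [18] #..#. => .  t=2,i=7
  [17] #...# => .  t=1,i=10
  [16] #.... => #  t=0,i=6
  [15] .#### => #  t=1,i=5
  [14] .###. => .  t=3,i=1
  [13] .##.# => #  t=0,i=2
  [12] .##.. => .  t=0,i=10
  [11] .#.## => .  t=1,i=3
  [10] .#.#. => #  t=2,i=1
  [9] .#..# => #  t=1,i=13
  [8] .#... => #  t=0,i=5
  [7] ..### => #  t=5,i=1
  [6] ..##. => .  t=0,i=1
  [5] ..#.# => .  t=2,i=11
  [4] ..#.. => .  t=1,i=12
  [3] ...## => #  t=0,i=0
  [2] ...#. => #  t=1,i=11
  [1] ....# => #  t=0,i=7
  [0] ..... => .  t=0,i=13
  bits 00010000101110011010011110001110 = 280602510

280602510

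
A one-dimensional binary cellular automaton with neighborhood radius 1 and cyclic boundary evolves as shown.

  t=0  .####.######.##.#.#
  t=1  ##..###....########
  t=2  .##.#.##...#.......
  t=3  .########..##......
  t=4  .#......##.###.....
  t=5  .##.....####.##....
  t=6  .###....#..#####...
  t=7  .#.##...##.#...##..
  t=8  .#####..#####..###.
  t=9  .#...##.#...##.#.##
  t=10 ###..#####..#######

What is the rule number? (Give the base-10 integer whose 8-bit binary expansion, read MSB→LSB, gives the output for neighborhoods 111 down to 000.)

  ###|.  b7=0 t=0,i=2
  ##.|#  b6=1 t=0,i=4
  #.#|#  b5=1 t=0,i=0
  #..|#  b4=1 t=1,i=2
  .##|#  b3=1 t=0,i=1
  .#.|#  b2=1 t=0,i=16
  ..#|.  b1=0 t=1,i=3
  ...|.  b0=0 t=1,i=8
  bits 01111100 = 124

124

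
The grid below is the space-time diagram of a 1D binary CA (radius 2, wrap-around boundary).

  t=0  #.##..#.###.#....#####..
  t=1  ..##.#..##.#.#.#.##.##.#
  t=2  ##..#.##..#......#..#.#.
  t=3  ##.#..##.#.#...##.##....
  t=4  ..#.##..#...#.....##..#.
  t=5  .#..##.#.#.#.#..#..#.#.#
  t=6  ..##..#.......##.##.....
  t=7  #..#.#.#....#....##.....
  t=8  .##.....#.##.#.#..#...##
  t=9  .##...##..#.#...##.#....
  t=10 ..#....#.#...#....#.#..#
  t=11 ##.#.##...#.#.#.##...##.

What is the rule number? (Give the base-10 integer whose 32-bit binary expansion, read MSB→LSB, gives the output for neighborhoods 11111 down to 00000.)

1422709638

  nb #####: next=.  (t=0,i=19, bit31=0)
  nb ####.: next=#  (t=0,i=20, bit30=1)
  nb ###.#: next=.  (t=0,i=10, bit29=0)
  nb ###..: next=#  (t=0,i=21, bit28=1)
  nb ##.##: next=.  (t=1,i=19, bit27=0)
  nb ##.#.: next=#  (t=0,i=11, bit26=1)
  nb ##..#: next=.  (t=0,i=4, bit25=0)
  nb ##...: next=.  (t=3,i=20, bit24=0)
  nb #.###: next=#  (t=0,i=8, bit23=1)
  nb #.##.: next=#  (t=0,i=2, bit22=1)
  nb #.#.#: next=.  (t=1,i=11, bit21=0)
  nb #.#..: next=.  (t=0,i=12, bit20=0)
  nb #..##: next=#  (t=1,i=1, bit19=1)
  nb #..#.: next=#  (t=0,i=5, bit18=1)
  nb #...#: next=.  (t=3,i=13, bit17=0)
  nb #....: next=.  (t=0,i=14, bit16=0)
  nb .####: next=#  (t=0,i=18, bit15=1)
  nb .###.: next=#  (t=0,i=9, bit14=1)
  nb .##.#: next=.  (t=1,i=3, bit13=0)
  nb .##..: next=#  (t=0,i=3, bit12=1)
  nb .#.##: next=.  (t=0,i=1, bit11=0)
  nb .#.#.: next=.  (t=1,i=12, bit10=0)
  nb .#..#: next=#  (t=1,i=0, bit9=1)
  nb .#...: next=#  (t=0,i=13, bit8=1)
  nb ..###: next=#  (t=0,i=17, bit7=1)
  nb ..##.: next=.  (t=1,i=2, bit6=0)
  nb ..#.#: next=.  (t=0,i=0, bit5=0)
  nb ..#..: next=.  (t=2,i=10, bit4=0)
  nb ...##: next=.  (t=0,i=16, bit3=0)
  nb ...#.: next=#  (t=2,i=16, bit2=1)
  nb ....#: next=#  (t=0,i=15, bit1=1)
  nb .....: next=.  (t=2,i=13, bit0=0)
  bits 01010100110011001101001110000110 = 1422709638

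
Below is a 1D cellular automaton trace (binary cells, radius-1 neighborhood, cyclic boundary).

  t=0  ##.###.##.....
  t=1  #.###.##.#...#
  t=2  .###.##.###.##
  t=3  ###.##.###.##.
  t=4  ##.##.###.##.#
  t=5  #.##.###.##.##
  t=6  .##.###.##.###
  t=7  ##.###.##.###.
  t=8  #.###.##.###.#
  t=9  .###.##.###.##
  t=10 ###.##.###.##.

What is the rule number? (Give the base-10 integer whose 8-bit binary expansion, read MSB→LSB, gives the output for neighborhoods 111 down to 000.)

  [7] ### => #  t=0,i=4
  [6] ##. => .  t=0,i=1
  [5] #.# => #  t=0,i=2
  [4] #.. => #  t=0,i=9
  [3] .## => #  t=0,i=0
  [2] .#. => #  t=1,i=9
  [1] ..# => #  t=0,i=13
  [0] ... => .  t=0,i=10
  bits 10111110 = 190

190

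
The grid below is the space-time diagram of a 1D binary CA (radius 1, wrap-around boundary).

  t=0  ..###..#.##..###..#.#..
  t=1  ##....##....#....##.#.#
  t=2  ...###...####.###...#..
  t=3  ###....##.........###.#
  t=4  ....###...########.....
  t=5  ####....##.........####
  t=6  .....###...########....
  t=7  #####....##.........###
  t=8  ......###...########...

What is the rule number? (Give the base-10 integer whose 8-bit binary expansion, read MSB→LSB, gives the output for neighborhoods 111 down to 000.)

  [7] ### => .  t=0,i=3
  [6] ##. => .  t=0,i=4
  [5] #.# => .  t=0,i=8
  [4] #.. => .  t=0,i=5
  [3] .## => .  t=0,i=2
  [2] .#. => #  t=0,i=7
  [1] ..# => #  t=0,i=1
  [0] ... => #  t=0,i=0
  bits 00000111 = 7

7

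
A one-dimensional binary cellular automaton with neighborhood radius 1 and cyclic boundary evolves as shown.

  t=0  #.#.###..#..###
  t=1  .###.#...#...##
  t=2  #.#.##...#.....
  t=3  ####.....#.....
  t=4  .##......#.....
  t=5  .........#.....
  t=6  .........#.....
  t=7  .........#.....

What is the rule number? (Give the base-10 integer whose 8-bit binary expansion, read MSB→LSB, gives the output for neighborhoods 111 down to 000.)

  [7] ### => #  t=0,i=5
  [6] ##. => .  t=0,i=0
  [5] #.# => #  t=0,i=1
  [4] #.. => .  t=0,i=7
  [3] .## => .  t=0,i=4
  [2] .#. => #  t=0,i=2
  [1] ..# => .  t=0,i=8
  [0] ... => .  t=1,i=7
  bits 10100100 = 164

164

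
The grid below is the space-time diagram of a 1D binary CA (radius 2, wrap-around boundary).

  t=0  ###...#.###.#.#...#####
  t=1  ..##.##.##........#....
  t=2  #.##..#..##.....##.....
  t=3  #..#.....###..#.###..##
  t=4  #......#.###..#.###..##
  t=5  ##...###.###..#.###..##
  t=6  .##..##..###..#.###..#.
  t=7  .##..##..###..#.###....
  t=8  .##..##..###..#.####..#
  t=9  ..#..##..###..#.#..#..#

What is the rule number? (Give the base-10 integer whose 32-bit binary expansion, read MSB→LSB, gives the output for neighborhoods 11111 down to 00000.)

  nb #####: next=.  (t=0,i=0, bit31=0)
  nb ####.: next=.  (t=0,i=1, bit30=0)
  nb ###.#: next=.  (t=0,i=10, bit29=0)
  nb ###..: next=#  (t=0,i=2, bit28=1)
  nb ##.##: next=.  (t=1,i=4, bit27=0)
  nb ##.#.: next=.  (t=0,i=11, bit26=0)
  nb ##..#: next=.  (t=2,i=4, bit25=0)
  nb ##...: next=#  (t=0,i=3, bit24=1)
  nb #.###: next=#  (t=0,i=8, bit23=1)
  nb #.##.: next=.  (t=1,i=5, bit22=0)
  nb #.#.#: next=.  (t=0,i=12, bit21=0)
  nb #.#..: next=.  (t=0,i=14, bit20=0)
  nb #..##: next=.  (t=2,i=8, bit19=0)
  nb #..#.: next=.  (t=2,i=5, bit18=0)
  nb #...#: next=.  (t=0,i=4, bit17=0)
  nb #....: next=.  (t=1,i=11, bit16=0)
  nb .####: next=.  (t=0,i=19, bit15=0)
  nb .###.: next=#  (t=0,i=9, bit14=1)
  nb .##.#: next=#  (t=1,i=3, bit13=1)
  nb .##..: next=#  (t=1,i=9, bit12=1)
  nb .#.##: next=.  (t=0,i=7, bit11=0)
  nb .#.#.: next=.  (t=0,i=13, bit10=0)
  nb .#..#: next=.  (t=2,i=7, bit9=0)
  nb .#...: next=.  (t=0,i=15, bit8=0)
  nb ..###: next=#  (t=0,i=18, bit7=1)
  nb ..##.: next=#  (t=1,i=2, bit6=1)
  nb ..#.#: next=#  (t=0,i=6, bit5=1)
  nb ..#..: next=.  (t=1,i=18, bit4=0)
  nb ...##: next=.  (t=0,i=17, bit3=0)
  nb ...#.: next=#  (t=0,i=5, bit2=1)
  nb ....#: next=#  (t=1,i=0, bit1=1)
  nb .....: next=.  (t=1,i=12, bit0=0)
  bits 00010001100000000111000011100110 = 293630182

293630182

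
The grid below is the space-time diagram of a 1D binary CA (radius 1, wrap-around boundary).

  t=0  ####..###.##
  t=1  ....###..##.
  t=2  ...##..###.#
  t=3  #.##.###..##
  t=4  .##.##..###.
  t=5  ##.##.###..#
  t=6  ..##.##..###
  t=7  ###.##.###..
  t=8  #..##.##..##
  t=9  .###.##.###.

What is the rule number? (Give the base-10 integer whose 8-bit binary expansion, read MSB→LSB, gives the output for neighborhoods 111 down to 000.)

62

  ###|.  b7=0 t=0,i=0
  ##.|.  b6=0 t=0,i=3
  #.#|#  b5=1 t=0,i=9
  #..|#  b4=1 t=0,i=4
  .##|#  b3=1 t=0,i=6
  .#.|#  b2=1 t=2,i=11
  ..#|#  b1=1 t=0,i=5
  ...|.  b0=0 t=1,i=0
  bits 00111110 = 62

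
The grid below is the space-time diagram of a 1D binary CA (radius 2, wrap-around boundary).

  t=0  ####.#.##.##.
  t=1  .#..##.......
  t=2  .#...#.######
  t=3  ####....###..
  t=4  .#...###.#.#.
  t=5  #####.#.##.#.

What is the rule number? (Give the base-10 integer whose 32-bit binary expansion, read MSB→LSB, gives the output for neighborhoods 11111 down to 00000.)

  nb #####: next=#  (t=2,i=9, bit31=1)
  nb ####.: next=.  (t=0,i=2, bit30=0)
  nb ###.#: next=.  (t=0,i=3, bit29=0)
  nb ###..: next=.  (t=3,i=3, bit28=0)
  nb ##.##: next=.  (t=0,i=9, bit27=0)
  nb ##.#.: next=#  (t=0,i=4, bit26=1)
  nb ##..#: next=#  (t=3,i=11, bit25=1)
  nb ##...: next=.  (t=1,i=6, bit24=0)
  nb #.###: next=.  (t=0,i=0, bit23=0)
  nb #.##.: next=.  (t=0,i=7, bit22=0)
  nb #.#.#: next=#  (t=0,i=5, bit21=1)
  nb #.#..: next=#  (t=2,i=1, bit20=1)
  nb #..##: next=.  (t=1,i=3, bit19=0)
  nb #..#.: next=#  (t=4,i=0, bit18=1)
  nb #...#: next=#  (t=2,i=3, bit17=1)
  nb #....: next=#  (t=1,i=7, bit16=1)
  nb .####: next=#  (t=0,i=1, bit15=1)
  nb .###.: next=#  (t=3,i=9, bit14=1)
  nb .##.#: next=.  (t=0,i=8, bit13=0)
  nb .##..: next=#  (t=1,i=5, bit12=1)
  nb .#.##: next=.  (t=0,i=6, bit11=0)
  nb .#.#.: next=.  (t=4,i=10, bit10=0)
  nb .#..#: next=.  (t=1,i=2, bit9=0)
  nb .#...: next=#  (t=2,i=2, bit8=1)
  nb ..###: next=.  (t=3,i=0, bit7=0)
  nb ..##.: next=.  (t=1,i=4, bit6=0)
  nb ..#.#: next=.  (t=2,i=5, bit5=0)
  nb ..#..: next=#  (t=1,i=1, bit4=1)
  nb ...##: next=#  (t=3,i=7, bit3=1)
  nb ...#.: next=.  (t=1,i=0, bit2=0)
  nb ....#: next=#  (t=1,i=12, bit1=1)
  nb .....: next=#  (t=1,i=8, bit0=1)
  bits 10000110001101111101000100011011 = 2251804955

2251804955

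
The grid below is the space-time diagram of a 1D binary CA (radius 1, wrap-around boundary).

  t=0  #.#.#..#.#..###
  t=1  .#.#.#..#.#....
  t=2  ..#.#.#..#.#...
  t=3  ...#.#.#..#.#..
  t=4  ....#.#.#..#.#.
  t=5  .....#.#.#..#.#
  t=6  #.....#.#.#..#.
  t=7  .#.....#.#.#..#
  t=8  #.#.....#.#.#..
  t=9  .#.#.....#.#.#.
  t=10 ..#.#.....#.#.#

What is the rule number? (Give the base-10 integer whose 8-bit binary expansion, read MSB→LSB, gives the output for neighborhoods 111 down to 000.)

  ### -> .   bit 7 = 0  t=0,i=13
  ##. -> .   bit 6 = 0  t=0,i=0
  #.# -> #   bit 5 = 1  t=0,i=1
  #.. -> #   bit 4 = 1  t=0,i=5
  .## -> .   bit 3 = 0  t=0,i=12
  .#. -> .   bit 2 = 0  t=0,i=2
  ..# -> .   bit 1 = 0  t=0,i=6
  ... -> .   bit 0 = 0  t=1,i=12
  bits 00110000 = 48

48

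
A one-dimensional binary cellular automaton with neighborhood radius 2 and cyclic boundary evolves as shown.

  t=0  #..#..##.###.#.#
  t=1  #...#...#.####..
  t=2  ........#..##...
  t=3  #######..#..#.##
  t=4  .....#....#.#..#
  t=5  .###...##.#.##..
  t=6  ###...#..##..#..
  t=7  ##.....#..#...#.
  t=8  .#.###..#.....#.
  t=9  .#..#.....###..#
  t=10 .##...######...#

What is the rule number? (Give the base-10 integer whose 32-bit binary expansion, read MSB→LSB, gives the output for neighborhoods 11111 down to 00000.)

  nb #####: next=.  (t=3,i=0, bit31=0)
  nb ####.: next=#  (t=1,i=12, bit30=1)
  nb ###.#: next=#  (t=0,i=11, bit29=1)
  nb ###..: next=.  (t=1,i=13, bit28=0)
  nb ##.##: next=#  (t=0,i=8, bit27=1)
  nb ##.#.: next=#  (t=0,i=12, bit26=1)
  nb ##..#: next=.  (t=0,i=1, bit25=0)
  nb ##...: next=.  (t=2,i=13, bit24=0)
  nb #.###: next=.  (t=0,i=9, bit23=0)
  nb #.##.: next=.  (t=0,i=15, bit22=0)
  nb #.#.#: next=#  (t=0,i=13, bit21=1)
  nb #.#..: next=#  (t=4,i=12, bit20=1)
  nb #..##: next=.  (t=0,i=5, bit19=0)
  nb #..#.: next=.  (t=0,i=2, bit18=0)
  nb #...#: next=.  (t=1,i=2, bit17=0)
  nb #....: next=#  (t=2,i=14, bit16=1)
  nb .####: next=#  (t=1,i=11, bit15=1)
  nb .###.: next=#  (t=0,i=10, bit14=1)
  nb .##.#: next=.  (t=0,i=7, bit13=0)
  nb .##..: next=#  (t=0,i=0, bit12=1)
  nb .#.##: next=.  (t=0,i=14, bit11=0)
  nb .#.#.: next=.  (t=4,i=11, bit10=0)
  nb .#..#: next=#  (t=0,i=4, bit9=1)
  nb .#...: next=.  (t=1,i=1, bit8=0)
  nb ..###: next=#  (t=5,i=1, bit7=1)
  nb ..##.: next=.  (t=0,i=6, bit6=0)
  nb ..#.#: next=#  (t=1,i=8, bit5=1)
  nb ..#..: next=.  (t=0,i=3, bit4=0)
  nb ...##: next=#  (t=5,i=0, bit3=1)
  nb ...#.: next=.  (t=1,i=3, bit2=0)
  nb ....#: next=#  (t=2,i=6, bit1=1)
  nb .....: next=#  (t=2,i=0, bit0=1)
  bits 01101100001100011101001010101011 = 1815204523

1815204523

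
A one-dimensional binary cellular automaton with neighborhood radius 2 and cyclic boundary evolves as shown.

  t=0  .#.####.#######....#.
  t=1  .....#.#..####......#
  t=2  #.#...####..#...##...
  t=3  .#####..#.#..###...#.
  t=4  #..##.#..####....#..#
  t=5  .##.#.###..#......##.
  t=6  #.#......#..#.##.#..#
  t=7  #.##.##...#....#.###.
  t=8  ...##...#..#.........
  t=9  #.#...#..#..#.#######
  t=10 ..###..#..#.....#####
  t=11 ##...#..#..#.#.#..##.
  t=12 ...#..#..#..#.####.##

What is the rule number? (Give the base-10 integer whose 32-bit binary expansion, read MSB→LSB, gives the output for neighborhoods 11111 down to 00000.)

  #####|#  b31=1 t=0,i=10
  ####.|#  b30=1 t=0,i=5
  ###.#|.  b29=0 t=0,i=6
  ###..|.  b28=0 t=0,i=14
  ##.##|#  b27=1 t=0,i=7
  ##.#.|.  b26=0 t=4,i=5
  ##..#|#  b25=1 t=2,i=10
  ##...|.  b24=0 t=0,i=15
  #.###|.  b23=0 t=0,i=3
  #.##.|.  b22=0 t=6,i=14
  #.#.#|.  b21=0 t=5,i=4
  #.#..|#  b20=1 t=1,i=7
  #..##|#  b19=1 t=1,i=9
  #..#.|.  b18=0 t=0,i=0
  #...#|#  b17=1 t=2,i=4
  #....|.  b16=0 t=0,i=16
  .####|.  b15=0 t=0,i=4
  .###.|.  b14=0 t=3,i=14
  .##.#|#  b13=1 t=4,i=4
  .##..|.  b12=0 t=2,i=17
  .#.##|.  b11=0 t=0,i=2
  .#.#.|#  b10=1 t=1,i=6
  .#..#|#  b9=1 t=0,i=20
  .#...|#  b8=1 t=1,i=0
  ..###|.  b7=0 t=1,i=10
  ..##.|.  b6=0 t=2,i=16
  ..#.#|.  b5=0 t=0,i=1
  ..#..|.  b4=0 t=0,i=19
  ...##|#  b3=1 t=2,i=5
  ...#.|.  b2=0 t=0,i=18
  ....#|.  b1=0 t=0,i=17
  .....|#  b0=1 t=1,i=2
  bits 11001010000110100010011100001001 = 3390711561

3390711561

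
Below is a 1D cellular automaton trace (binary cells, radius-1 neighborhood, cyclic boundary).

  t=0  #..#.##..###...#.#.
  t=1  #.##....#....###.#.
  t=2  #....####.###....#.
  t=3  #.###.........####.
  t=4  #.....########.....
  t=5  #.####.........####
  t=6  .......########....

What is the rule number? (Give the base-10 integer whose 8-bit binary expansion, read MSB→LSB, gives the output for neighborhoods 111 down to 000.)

  [7] ### => .  t=0,i=10
  [6] ##. => .  t=0,i=6
  [5] #.# => .  t=0,i=4
  [4] #.. => .  t=0,i=1
  [3] .## => .  t=0,i=5
  [2] .#. => #  t=0,i=0
  [1] ..# => #  t=0,i=2
  [0] ... => #  t=0,i=13
  bits 00000111 = 7

7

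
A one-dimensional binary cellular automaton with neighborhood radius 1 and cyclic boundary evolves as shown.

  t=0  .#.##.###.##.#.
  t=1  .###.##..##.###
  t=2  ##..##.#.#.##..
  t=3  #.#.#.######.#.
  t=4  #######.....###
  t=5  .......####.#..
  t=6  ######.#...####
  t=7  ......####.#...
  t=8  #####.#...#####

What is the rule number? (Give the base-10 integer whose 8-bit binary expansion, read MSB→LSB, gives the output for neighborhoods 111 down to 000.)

  ### -> .   bit 7 = 0  t=0,i=7
  ##. -> .   bit 6 = 0  t=0,i=4
  #.# -> #   bit 5 = 1  t=0,i=2
  #.. -> #   bit 4 = 1  t=0,i=14
  .## -> #   bit 3 = 1  t=0,i=3
  .#. -> #   bit 2 = 1  t=0,i=1
  ..# -> .   bit 1 = 0  t=0,i=0
  ... -> #   bit 0 = 1  t=4,i=8
  bits 00111101 = 61

61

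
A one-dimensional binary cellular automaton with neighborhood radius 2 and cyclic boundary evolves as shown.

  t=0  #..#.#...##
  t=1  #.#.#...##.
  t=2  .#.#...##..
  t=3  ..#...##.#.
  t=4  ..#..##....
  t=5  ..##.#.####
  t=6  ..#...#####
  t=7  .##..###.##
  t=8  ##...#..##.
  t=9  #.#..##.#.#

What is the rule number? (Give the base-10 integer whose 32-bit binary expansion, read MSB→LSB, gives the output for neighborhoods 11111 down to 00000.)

  #####|.  b31=0 t=6,i=8
  ####.|#  b30=1 t=5,i=9
  ###.#|.  b29=0 t=7,i=7
  ###..|#  b28=1 t=0,i=0
  ##.##|#  b27=1 t=7,i=0
  ##.#.|.  b26=0 t=1,i=10
  ##..#|.  b25=0 t=0,i=1
  ##...|#  b24=1 t=2,i=9
  #.###|#  b23=1 t=5,i=7
  #.##.|#  b22=1 t=7,i=1
  #.#.#|.  b21=0 t=1,i=0
  #.#..|.  b20=0 t=0,i=5
  #..##|.  b19=0 t=4,i=4
  #..#.|#  b18=1 t=0,i=2
  #...#|.  b17=0 t=0,i=7
  #....|#  b16=1 t=4,i=8
  .####|#  b15=1 t=5,i=8
  .###.|.  b14=0 t=0,i=10
  .##.#|.  b13=0 t=1,i=9
  .##..|.  b12=0 t=2,i=8
  .#.##|#  b11=1 t=5,i=6
  .#.#.|#  b10=1 t=0,i=4
  .#..#|#  b9=1 t=4,i=3
  .#...|.  b8=0 t=0,i=6
  ..###|#  b7=1 t=0,i=9
  ..##.|#  b6=1 t=1,i=8
  ..#.#|.  b5=0 t=0,i=3
  ..#..|#  b4=1 t=3,i=2
  ...##|#  b3=1 t=0,i=8
  ...#.|.  b2=0 t=2,i=0
  ....#|.  b1=0 t=4,i=0
  .....|#  b0=1 t=4,i=9
  bits 01011001110001011000111011011001 = 1506119385

1506119385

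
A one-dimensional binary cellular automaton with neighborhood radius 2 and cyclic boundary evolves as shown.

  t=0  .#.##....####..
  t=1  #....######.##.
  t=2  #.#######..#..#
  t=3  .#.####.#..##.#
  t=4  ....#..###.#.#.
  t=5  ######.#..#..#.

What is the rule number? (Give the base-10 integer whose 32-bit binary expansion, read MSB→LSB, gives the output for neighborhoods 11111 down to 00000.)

2635170527

  ##### -> #   bit 31 = 1  t=1,i=7
  ####. -> .   bit 30 = 0  t=0,i=11
  ###.# -> .   bit 29 = 0  t=1,i=10
  ###.. -> #   bit 28 = 1  t=0,i=12
  ##.## -> #   bit 27 = 1  t=1,i=11
  ##.#. -> #   bit 26 = 1  t=1,i=14
  ##..# -> .   bit 25 = 0  t=2,i=9
  ##... -> #   bit 24 = 1  t=0,i=5
  #.### -> .   bit 23 = 0  t=2,i=2
  #.##. -> .   bit 22 = 0  t=0,i=3
  #.#.# -> .   bit 21 = 0  t=3,i=1
  #.#.. -> #   bit 20 = 1  t=1,i=0
  #..## -> .   bit 19 = 0  t=2,i=13
  #..#. -> .   bit 18 = 0  t=2,i=10
  #...# -> .   bit 17 = 0  t=0,i=14
  #.... -> #   bit 16 = 1  t=0,i=6
  .#### -> #   bit 15 = 1  t=0,i=10
  .###. -> .   bit 14 = 0  t=4,i=8
  .##.# -> .   bit 13 = 0  t=1,i=13
  .##.. -> .   bit 12 = 0  t=0,i=4
  .#.## -> .   bit 11 = 0  t=0,i=2
  .#.#. -> .   bit 10 = 0  t=3,i=0
  .#..# -> #   bit 9 = 1  t=2,i=12
  .#... -> .   bit 8 = 0  t=1,i=1
  ..### -> #   bit 7 = 1  t=0,i=9
  ..##. -> #   bit 6 = 1  t=2,i=14
  ..#.# -> .   bit 5 = 0  t=0,i=1
  ..#.. -> #   bit 4 = 1  t=2,i=11
  ...## -> #   bit 3 = 1  t=0,i=8
  ...#. -> #   bit 2 = 1  t=0,i=0
  ....# -> #   bit 1 = 1  t=0,i=7
  ..... -> #   bit 0 = 1  t=4,i=1
  bits 10011101000100011000001011011111 = 2635170527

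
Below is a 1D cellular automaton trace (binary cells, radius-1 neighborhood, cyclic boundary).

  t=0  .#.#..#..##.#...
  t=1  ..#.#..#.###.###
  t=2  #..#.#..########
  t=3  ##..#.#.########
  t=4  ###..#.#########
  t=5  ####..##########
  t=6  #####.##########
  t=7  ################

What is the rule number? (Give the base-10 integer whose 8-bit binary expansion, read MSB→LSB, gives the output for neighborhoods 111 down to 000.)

  [7] ### => #  t=1,i=10
  [6] ##. => #  t=0,i=10
  [5] #.# => #  t=0,i=2
  [4] #.. => #  t=0,i=4
  [3] .## => #  t=0,i=9
  [2] .#. => .  t=0,i=1
  [1] ..# => .  t=0,i=0
  [0] ... => #  t=0,i=14
  bits 11111001 = 249

249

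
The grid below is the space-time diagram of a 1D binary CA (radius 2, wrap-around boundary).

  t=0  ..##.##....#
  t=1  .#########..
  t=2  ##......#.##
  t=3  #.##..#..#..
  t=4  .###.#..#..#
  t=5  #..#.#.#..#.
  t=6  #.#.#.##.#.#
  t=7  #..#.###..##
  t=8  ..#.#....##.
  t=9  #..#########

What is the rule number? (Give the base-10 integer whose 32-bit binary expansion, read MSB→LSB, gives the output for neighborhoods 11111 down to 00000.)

1767849418

  [31] ##### => .  t=1,i=3
  [30] ####. => #  t=1,i=8
  [29] ###.# => #  t=4,i=3
  [28] ###.. => .  t=1,i=9
  [27] ##.## => #  t=0,i=4
  [26] ##.#. => .  t=4,i=4
  [25] ##..# => .  t=3,i=4
  [24] ##... => #  t=0,i=7
  [23] #.### => .  t=2,i=10
  [22] #.##. => #  t=0,i=5
  [21] #.#.# => .  t=5,i=5
  [20] #.#.. => #  t=4,i=5
  [19] #..## => #  t=0,i=1
  [18] #..#. => #  t=3,i=5
  [17] #...# => #  t=1,i=11
  [16] #.... => #  t=0,i=8
  [15] .#### => .  t=1,i=2
  [14] .###. => .  t=4,i=2
  [13] .##.# => #  t=0,i=3
  [12] .##.. => #  t=0,i=6
  [11] .#.## => #  t=2,i=9
  [10] .#.#. => #  t=5,i=4
  [9] .#..# => .  t=0,i=0
  [8] .#... => #  t=8,i=5
  [7] ..### => #  t=1,i=1
  [6] ..##. => #  t=0,i=2
  [5] ..#.# => .  t=2,i=8
  [4] ..#.. => .  t=0,i=11
  [3] ...## => #  t=1,i=0
  [2] ...#. => .  t=0,i=10
  [1] ....# => #  t=0,i=9
  [0] ..... => .  t=2,i=4
  bits 01101001010111110011110111001010 = 1767849418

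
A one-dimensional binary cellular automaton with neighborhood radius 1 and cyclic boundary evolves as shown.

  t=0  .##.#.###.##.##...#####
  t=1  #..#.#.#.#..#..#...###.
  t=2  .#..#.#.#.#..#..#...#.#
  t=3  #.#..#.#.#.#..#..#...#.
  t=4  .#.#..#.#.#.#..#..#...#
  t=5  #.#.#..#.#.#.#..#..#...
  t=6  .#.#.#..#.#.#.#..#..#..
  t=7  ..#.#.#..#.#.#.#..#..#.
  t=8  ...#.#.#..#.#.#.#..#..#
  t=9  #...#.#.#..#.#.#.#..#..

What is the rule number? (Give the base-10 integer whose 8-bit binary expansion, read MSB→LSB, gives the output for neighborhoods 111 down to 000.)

  ### -> #   bit 7 = 1  t=0,i=7
  ##. -> .   bit 6 = 0  t=0,i=2
  #.# -> #   bit 5 = 1  t=0,i=0
  #.. -> #   bit 4 = 1  t=0,i=15
  .## -> .   bit 3 = 0  t=0,i=1
  .#. -> .   bit 2 = 0  t=0,i=4
  ..# -> .   bit 1 = 0  t=0,i=17
  ... -> .   bit 0 = 0  t=0,i=16
  bits 10110000 = 176

176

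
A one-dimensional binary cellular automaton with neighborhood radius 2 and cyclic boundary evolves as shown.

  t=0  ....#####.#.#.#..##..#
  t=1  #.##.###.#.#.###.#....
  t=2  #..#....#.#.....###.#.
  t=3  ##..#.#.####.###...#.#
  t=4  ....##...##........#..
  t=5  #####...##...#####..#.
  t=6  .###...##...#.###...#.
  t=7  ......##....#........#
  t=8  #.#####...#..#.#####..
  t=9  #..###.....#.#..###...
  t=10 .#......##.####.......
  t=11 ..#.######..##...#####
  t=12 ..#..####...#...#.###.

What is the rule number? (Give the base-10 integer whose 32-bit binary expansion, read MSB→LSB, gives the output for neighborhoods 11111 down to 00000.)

3289425771

  [31] ##### => #  t=0,i=6
  [30] ####. => #  t=0,i=7
  [29] ###.# => .  t=0,i=8
  [28] ###.. => .  t=3,i=1
  [27] ##.## => .  t=1,i=4
  [26] ##.#. => #  t=0,i=9
  [25] ##..# => .  t=0,i=19
  [24] ##... => .  t=3,i=16
  [23] #.### => .  t=1,i=5
  [22] #.##. => .  t=1,i=2
  [21] #.#.# => .  t=0,i=10
  [20] #.#.. => #  t=0,i=14
  [19] #..## => .  t=0,i=16
  [18] #..#. => .  t=0,i=20
  [17] #...# => .  t=3,i=17
  [16] #.... => .  t=0,i=1
  [15] .#### => #  t=0,i=5
  [14] .###. => .  t=1,i=6
  [13] .##.# => #  t=1,i=3
  [12] .##.. => .  t=0,i=18
  [11] .#.## => .  t=1,i=1
  [10] .#.#. => #  t=0,i=11
  [9] .#..# => #  t=0,i=15
  [8] .#... => #  t=0,i=0
  [7] ..### => .  t=0,i=4
  [6] ..##. => #  t=0,i=17
  [5] ..#.# => #  t=1,i=0
  [4] ..#.. => .  t=0,i=21
  [3] ...## => #  t=0,i=3
  [2] ...#. => .  t=1,i=21
  [1] ....# => #  t=0,i=2
  [0] ..... => #  t=2,i=13
  bits 11000100000100001010011101101011 = 3289425771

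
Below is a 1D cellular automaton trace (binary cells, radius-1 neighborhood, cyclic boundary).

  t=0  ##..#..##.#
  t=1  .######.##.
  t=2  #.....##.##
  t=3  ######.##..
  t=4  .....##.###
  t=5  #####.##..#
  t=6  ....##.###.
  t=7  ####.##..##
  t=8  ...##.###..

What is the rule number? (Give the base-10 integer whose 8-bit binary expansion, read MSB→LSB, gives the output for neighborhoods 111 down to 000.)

119

  ###|.  b7=0 t=0,i=0
  ##.|#  b6=1 t=0,i=1
  #.#|#  b5=1 t=0,i=9
  #..|#  b4=1 t=0,i=2
  .##|.  b3=0 t=0,i=7
  .#.|#  b2=1 t=0,i=4
  ..#|#  b1=1 t=0,i=3
  ...|#  b0=1 t=2,i=2
  bits 01110111 = 119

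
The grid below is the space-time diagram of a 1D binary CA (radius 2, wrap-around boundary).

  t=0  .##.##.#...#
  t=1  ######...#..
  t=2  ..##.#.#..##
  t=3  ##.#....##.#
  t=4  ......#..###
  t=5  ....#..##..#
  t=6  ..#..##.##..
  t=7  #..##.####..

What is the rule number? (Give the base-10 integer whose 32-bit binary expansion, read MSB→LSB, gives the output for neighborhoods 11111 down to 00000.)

2596944386

  ##### -> #   bit 31 = 1  t=1,i=2
  ####. -> .   bit 30 = 0  t=1,i=4
  ###.# -> .   bit 29 = 0  t=3,i=1
  ###.. -> #   bit 28 = 1  t=1,i=5
  ##.## -> #   bit 27 = 1  t=0,i=3
  ##.#. -> .   bit 26 = 0  t=0,i=6
  ##..# -> #   bit 25 = 1  t=2,i=0
  ##... -> .   bit 24 = 0  t=1,i=6
  #.### -> #   bit 23 = 1  t=3,i=11
  #.##. -> #   bit 22 = 1  t=0,i=1
  #.#.# -> .   bit 21 = 0  t=2,i=5
  #.#.. -> .   bit 20 = 0  t=0,i=7
  #..## -> #   bit 19 = 1  t=1,i=11
  #..#. -> .   bit 18 = 0  t=5,i=10
  #...# -> #   bit 17 = 1  t=0,i=9
  #.... -> .   bit 16 = 0  t=3,i=5
  .#### -> .   bit 15 = 0  t=1,i=1
  .###. -> .   bit 14 = 0  t=3,i=0
  .##.# -> #   bit 13 = 1  t=0,i=2
  .##.. -> #   bit 12 = 1  t=2,i=11
  .#.## -> #   bit 11 = 1  t=0,i=0
  .#.#. -> .   bit 10 = 0  t=2,i=6
  .#..# -> #   bit 9 = 1  t=1,i=10
  .#... -> .   bit 8 = 0  t=0,i=8
  ..### -> .   bit 7 = 0  t=1,i=0
  ..##. -> .   bit 6 = 0  t=2,i=2
  ..#.# -> .   bit 5 = 0  t=0,i=11
  ..#.. -> .   bit 4 = 0  t=1,i=9
  ...## -> .   bit 3 = 0  t=3,i=7
  ...#. -> .   bit 2 = 0  t=0,i=10
  ....# -> #   bit 1 = 1  t=3,i=6
  ..... -> .   bit 0 = 0  t=4,i=2
  bits 10011010110010100011101000000010 = 2596944386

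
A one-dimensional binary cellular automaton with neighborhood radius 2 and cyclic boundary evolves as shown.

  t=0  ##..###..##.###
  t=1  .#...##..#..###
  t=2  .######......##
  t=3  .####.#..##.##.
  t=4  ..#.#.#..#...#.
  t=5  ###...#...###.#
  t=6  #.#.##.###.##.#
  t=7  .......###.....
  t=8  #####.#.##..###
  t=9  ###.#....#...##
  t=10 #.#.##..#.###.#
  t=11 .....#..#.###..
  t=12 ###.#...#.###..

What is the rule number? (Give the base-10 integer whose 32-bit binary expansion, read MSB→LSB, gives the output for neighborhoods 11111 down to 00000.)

2962411885

  nb #####: next=#  (t=0,i=14, bit31=1)
  nb ####.: next=.  (t=0,i=0, bit30=0)
  nb ###.#: next=#  (t=1,i=14, bit29=1)
  nb ###..: next=#  (t=0,i=1, bit28=1)
  nb ##.##: next=.  (t=0,i=11, bit27=0)
  nb ##.#.: next=.  (t=1,i=0, bit26=0)
  nb ##..#: next=.  (t=0,i=2, bit25=0)
  nb ##...: next=.  (t=2,i=7, bit24=0)
  nb #.###: next=#  (t=0,i=12, bit23=1)
  nb #.##.: next=.  (t=3,i=12, bit22=0)
  nb #.#.#: next=.  (t=4,i=4, bit21=0)
  nb #.#..: next=#  (t=1,i=1, bit20=1)
  nb #..##: next=.  (t=0,i=3, bit19=0)
  nb #..#.: next=.  (t=1,i=8, bit18=0)
  nb #...#: next=#  (t=1,i=3, bit17=1)
  nb #....: next=.  (t=2,i=8, bit16=0)
  nb .####: next=#  (t=0,i=13, bit15=1)
  nb .###.: next=#  (t=0,i=5, bit14=1)
  nb .##.#: next=.  (t=0,i=10, bit13=0)
  nb .##..: next=#  (t=1,i=6, bit12=1)
  nb .#.##: next=.  (t=6,i=3, bit11=0)
  nb .#.#.: next=.  (t=4,i=3, bit10=0)
  nb .#..#: next=.  (t=1,i=10, bit9=0)
  nb .#...: next=#  (t=1,i=2, bit8=1)
  nb ..###: next=.  (t=0,i=4, bit7=0)
  nb ..##.: next=#  (t=0,i=9, bit6=1)
  nb ..#.#: next=#  (t=4,i=2, bit5=1)
  nb ..#..: next=.  (t=1,i=9, bit4=0)
  nb ...##: next=#  (t=1,i=4, bit3=1)
  nb ...#.: next=#  (t=4,i=1, bit2=1)
  nb ....#: next=.  (t=2,i=11, bit1=0)
  nb .....: next=#  (t=2,i=9, bit0=1)
  bits 10110000100100101101000101101101 = 2962411885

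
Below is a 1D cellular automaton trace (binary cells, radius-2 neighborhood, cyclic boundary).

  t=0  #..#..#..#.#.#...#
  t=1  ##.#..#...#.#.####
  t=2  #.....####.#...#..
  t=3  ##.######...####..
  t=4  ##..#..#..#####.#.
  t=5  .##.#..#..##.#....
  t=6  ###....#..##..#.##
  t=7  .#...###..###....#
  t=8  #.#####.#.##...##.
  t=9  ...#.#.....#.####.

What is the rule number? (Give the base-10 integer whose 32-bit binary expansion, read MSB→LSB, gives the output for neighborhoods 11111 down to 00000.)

1107490271

  #####|.  b31=0 t=1,i=16
  ####.|#  b30=1 t=1,i=0
  ###.#|.  b29=0 t=1,i=1
  ###..|.  b28=0 t=3,i=8
  ##.##|.  b27=0 t=3,i=2
  ##.#.|.  b26=0 t=1,i=2
  ##..#|#  b25=1 t=0,i=1
  ##...|.  b24=0 t=3,i=9
  #.###|.  b23=0 t=1,i=14
  #.##.|.  b22=0 t=4,i=0
  #.#.#|.  b21=0 t=0,i=11
  #.#..|.  b20=0 t=0,i=13
  #..##|.  b19=0 t=3,i=17
  #..#.|.  b18=0 t=0,i=2
  #...#|#  b17=1 t=0,i=15
  #....|.  b16=0 t=2,i=2
  .####|#  b15=1 t=1,i=15
  .###.|#  b14=1 t=7,i=6
  .##.#|#  b13=1 t=3,i=1
  .##..|#  b12=1 t=0,i=0
  .#.##|.  b11=0 t=1,i=13
  .#.#.|#  b10=1 t=0,i=10
  .#..#|.  b9=0 t=0,i=4
  .#...|#  b8=1 t=0,i=14
  ..###|#  b7=1 t=2,i=6
  ..##.|#  b6=1 t=0,i=17
  ..#.#|.  b5=0 t=0,i=9
  ..#..|#  b4=1 t=0,i=3
  ...##|#  b3=1 t=0,i=16
  ...#.|#  b2=1 t=1,i=9
  ....#|#  b1=1 t=2,i=4
  .....|#  b0=1 t=2,i=3
  bits 01000010000000101111010111011111 = 1107490271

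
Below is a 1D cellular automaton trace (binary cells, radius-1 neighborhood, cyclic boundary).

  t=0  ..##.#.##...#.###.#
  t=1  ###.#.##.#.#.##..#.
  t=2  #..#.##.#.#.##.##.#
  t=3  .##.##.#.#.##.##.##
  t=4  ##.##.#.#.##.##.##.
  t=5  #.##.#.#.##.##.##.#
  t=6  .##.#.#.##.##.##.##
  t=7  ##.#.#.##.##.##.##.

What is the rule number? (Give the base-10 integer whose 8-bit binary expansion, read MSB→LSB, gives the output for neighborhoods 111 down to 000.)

58

  nb ###: next=.  (t=0,i=15, bit7=0)
  nb ##.: next=.  (t=0,i=3, bit6=0)
  nb #.#: next=#  (t=0,i=4, bit5=1)
  nb #..: next=#  (t=0,i=0, bit4=1)
  nb .##: next=#  (t=0,i=2, bit3=1)
  nb .#.: next=.  (t=0,i=5, bit2=0)
  nb ..#: next=#  (t=0,i=1, bit1=1)
  nb ...: next=.  (t=0,i=10, bit0=0)
  bits 00111010 = 58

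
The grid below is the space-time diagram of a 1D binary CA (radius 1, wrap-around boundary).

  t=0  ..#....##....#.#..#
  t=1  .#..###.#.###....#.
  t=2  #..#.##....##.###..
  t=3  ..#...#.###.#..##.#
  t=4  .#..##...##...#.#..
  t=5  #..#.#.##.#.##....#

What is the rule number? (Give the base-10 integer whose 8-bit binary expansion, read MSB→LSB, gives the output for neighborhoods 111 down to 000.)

  ###|#  b7=1 t=1,i=5
  ##.|#  b6=1 t=0,i=8
  #.#|.  b5=0 t=0,i=14
  #..|.  b4=0 t=0,i=0
  .##|.  b3=0 t=0,i=7
  .#.|.  b2=0 t=0,i=2
  ..#|#  b1=1 t=0,i=1
  ...|#  b0=1 t=0,i=4
  bits 11000011 = 195

195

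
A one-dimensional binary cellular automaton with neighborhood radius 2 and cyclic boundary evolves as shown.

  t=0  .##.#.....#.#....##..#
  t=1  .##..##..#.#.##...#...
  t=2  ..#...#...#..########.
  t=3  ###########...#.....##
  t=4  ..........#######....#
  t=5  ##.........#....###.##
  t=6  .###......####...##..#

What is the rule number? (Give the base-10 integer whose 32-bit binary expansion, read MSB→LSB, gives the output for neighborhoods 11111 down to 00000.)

  [31] ##### => .  t=2,i=15
  [30] ####. => .  t=2,i=19
  [29] ###.# => #  t=5,i=18
  [28] ###.. => #  t=2,i=20
  [27] ##.## => .  t=5,i=19
  [26] ##.#. => .  t=0,i=3
  [25] ##..# => .  t=0,i=19
  [24] ##... => #  t=1,i=15
  [23] #.### => .  t=5,i=20
  [22] #.##. => #  t=0,i=1
  [21] #.#.# => .  t=1,i=11
  [20] #.#.. => .  t=0,i=4
  [19] #..## => .  t=1,i=4
  [18] #..#. => .  t=0,i=20
  [17] #...# => #  t=1,i=16
  [16] #.... => #  t=0,i=6
  [15] .#### => #  t=2,i=14
  [14] .###. => #  t=5,i=17
  [13] .##.# => #  t=0,i=2
  [12] .##.. => #  t=0,i=18
  [11] .#.## => .  t=0,i=0
  [10] .#.#. => #  t=0,i=11
  [9] .#..# => .  t=2,i=11
  [8] .#... => #  t=0,i=5
  [7] ..### => .  t=2,i=13
  [6] ..##. => .  t=0,i=17
  [5] ..#.# => .  t=0,i=10
  [4] ..#.. => #  t=1,i=18
  [3] ...## => .  t=0,i=16
  [2] ...#. => #  t=0,i=9
  [1] ....# => .  t=0,i=8
  [0] ..... => .  t=0,i=7
  bits 00110001010000111111010100010100 = 826537236

826537236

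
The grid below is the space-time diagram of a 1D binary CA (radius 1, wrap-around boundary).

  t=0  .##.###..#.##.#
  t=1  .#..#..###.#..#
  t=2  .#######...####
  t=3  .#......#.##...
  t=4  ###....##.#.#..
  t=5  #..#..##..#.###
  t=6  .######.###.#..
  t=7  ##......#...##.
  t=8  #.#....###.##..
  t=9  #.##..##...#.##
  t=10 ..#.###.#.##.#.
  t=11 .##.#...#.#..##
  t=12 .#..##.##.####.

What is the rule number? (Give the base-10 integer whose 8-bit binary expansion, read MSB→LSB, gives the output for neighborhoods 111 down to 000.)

  ###|.  b7=0 t=0,i=5
  ##.|.  b6=0 t=0,i=2
  #.#|.  b5=0 t=0,i=0
  #..|#  b4=1 t=0,i=7
  .##|#  b3=1 t=0,i=1
  .#.|#  b2=1 t=0,i=9
  ..#|#  b1=1 t=0,i=8
  ...|.  b0=0 t=2,i=9
  bits 00011110 = 30

30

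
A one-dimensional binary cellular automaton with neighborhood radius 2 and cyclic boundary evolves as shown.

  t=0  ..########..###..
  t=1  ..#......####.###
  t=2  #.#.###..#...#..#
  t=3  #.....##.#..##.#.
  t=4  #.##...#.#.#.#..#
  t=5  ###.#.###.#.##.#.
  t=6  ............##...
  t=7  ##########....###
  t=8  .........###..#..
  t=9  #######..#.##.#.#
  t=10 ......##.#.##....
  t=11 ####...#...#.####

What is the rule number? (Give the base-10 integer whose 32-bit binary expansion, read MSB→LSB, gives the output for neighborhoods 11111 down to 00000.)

458826933

  nb #####: next=.  (t=0,i=4, bit31=0)
  nb ####.: next=.  (t=0,i=8, bit30=0)
  nb ###.#: next=.  (t=1,i=12, bit29=0)
  nb ###..: next=#  (t=0,i=9, bit28=1)
  nb ##.##: next=#  (t=1,i=13, bit27=1)
  nb ##.#.: next=.  (t=2,i=1, bit26=0)
  nb ##..#: next=#  (t=0,i=10, bit25=1)
  nb ##...: next=#  (t=0,i=15, bit24=1)
  nb #.###: next=.  (t=1,i=14, bit23=0)
  nb #.##.: next=#  (t=4,i=2, bit22=1)
  nb #.#.#: next=.  (t=2,i=2, bit21=0)
  nb #.#..: next=#  (t=3,i=0, bit20=1)
  nb #..##: next=#  (t=0,i=11, bit19=1)
  nb #..#.: next=.  (t=1,i=1, bit18=0)
  nb #...#: next=.  (t=2,i=11, bit17=0)
  nb #....: next=#  (t=0,i=16, bit16=1)
  nb .####: next=.  (t=0,i=3, bit15=0)
  nb .###.: next=.  (t=0,i=13, bit14=0)
  nb .##.#: next=#  (t=2,i=0, bit13=1)
  nb .##..: next=.  (t=4,i=3, bit12=0)
  nb .#.##: next=.  (t=2,i=3, bit11=0)
  nb .#.#.: next=#  (t=3,i=16, bit10=1)
  nb .#..#: next=.  (t=2,i=14, bit9=0)
  nb .#...: next=.  (t=1,i=3, bit8=0)
  nb ..###: next=#  (t=0,i=2, bit7=1)
  nb ..##.: next=.  (t=2,i=16, bit6=0)
  nb ..#.#: next=#  (t=4,i=7, bit5=1)
  nb ..#..: next=#  (t=1,i=2, bit4=1)
  nb ...##: next=.  (t=0,i=1, bit3=0)
  nb ...#.: next=#  (t=2,i=12, bit2=1)
  nb ....#: next=.  (t=0,i=0, bit1=0)
  nb .....: next=#  (t=1,i=5, bit0=1)
  bits 00011011010110010010010010110101 = 458826933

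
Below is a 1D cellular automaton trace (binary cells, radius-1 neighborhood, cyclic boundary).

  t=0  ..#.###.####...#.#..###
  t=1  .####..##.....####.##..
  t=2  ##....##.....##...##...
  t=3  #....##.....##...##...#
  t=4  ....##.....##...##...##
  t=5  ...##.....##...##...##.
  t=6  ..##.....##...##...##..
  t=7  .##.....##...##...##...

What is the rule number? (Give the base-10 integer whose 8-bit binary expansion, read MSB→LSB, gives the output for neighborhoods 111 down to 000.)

46

  nb ###: next=.  (t=0,i=5, bit7=0)
  nb ##.: next=.  (t=0,i=6, bit6=0)
  nb #.#: next=#  (t=0,i=3, bit5=1)
  nb #..: next=.  (t=0,i=0, bit4=0)
  nb .##: next=#  (t=0,i=4, bit3=1)
  nb .#.: next=#  (t=0,i=2, bit2=1)
  nb ..#: next=#  (t=0,i=1, bit1=1)
  nb ...: next=.  (t=0,i=13, bit0=0)
  bits 00101110 = 46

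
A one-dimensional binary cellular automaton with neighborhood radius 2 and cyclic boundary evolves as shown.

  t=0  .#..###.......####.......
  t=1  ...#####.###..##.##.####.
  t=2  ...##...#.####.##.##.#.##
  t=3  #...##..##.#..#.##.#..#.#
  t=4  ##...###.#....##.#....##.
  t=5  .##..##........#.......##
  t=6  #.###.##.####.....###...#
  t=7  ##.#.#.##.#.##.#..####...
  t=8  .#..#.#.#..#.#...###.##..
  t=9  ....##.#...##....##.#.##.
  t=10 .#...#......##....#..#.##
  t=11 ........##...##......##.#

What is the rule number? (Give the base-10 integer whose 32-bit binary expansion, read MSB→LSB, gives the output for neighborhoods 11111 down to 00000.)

  #####|.  b31=0 t=1,i=5
  ####.|.  b30=0 t=0,i=16
  ###.#|.  b29=0 t=1,i=7
  ###..|#  b28=1 t=0,i=6
  ##.##|#  b27=1 t=1,i=8
  ##.#.|.  b26=0 t=2,i=20
  ##..#|#  b25=1 t=1,i=12
  ##...|#  b24=1 t=0,i=7
  #.###|.  b23=0 t=1,i=9
  #.##.|.  b22=0 t=1,i=17
  #.#.#|.  b21=0 t=2,i=21
  #.#..|.  b20=0 t=3,i=11
  #..##|#  b19=1 t=0,i=3
  #..#.|.  b18=0 t=3,i=13
  #...#|.  b17=0 t=2,i=1
  #....|.  b16=0 t=0,i=8
  .####|#  b15=1 t=0,i=15
  .###.|#  b14=1 t=0,i=5
  .##.#|#  b13=1 t=1,i=15
  .##..|#  b12=1 t=2,i=4
  .#.##|#  b11=1 t=2,i=9
  .#.#.|#  b10=1 t=7,i=4
  .#..#|.  b9=0 t=0,i=2
  .#...|.  b8=0 t=4,i=10
  ..###|#  b7=1 t=0,i=4
  ..##.|.  b6=0 t=1,i=14
  ..#.#|#  b5=1 t=2,i=8
  ..#..|.  b4=0 t=0,i=1
  ...##|.  b3=0 t=0,i=13
  ...#.|.  b2=0 t=0,i=0
  ....#|.  b1=0 t=0,i=12
  .....|#  b0=1 t=0,i=9
  bits 00011011000010001111110010100001 = 453573793

453573793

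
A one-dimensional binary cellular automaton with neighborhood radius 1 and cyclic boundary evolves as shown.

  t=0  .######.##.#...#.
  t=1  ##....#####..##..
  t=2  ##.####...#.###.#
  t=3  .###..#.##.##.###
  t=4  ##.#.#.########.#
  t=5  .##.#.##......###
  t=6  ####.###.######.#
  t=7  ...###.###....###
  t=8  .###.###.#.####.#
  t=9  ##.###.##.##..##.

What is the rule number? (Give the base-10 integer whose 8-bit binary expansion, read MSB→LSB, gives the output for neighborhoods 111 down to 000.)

107

  nb ###: next=.  (t=0,i=2, bit7=0)
  nb ##.: next=#  (t=0,i=6, bit6=1)
  nb #.#: next=#  (t=0,i=7, bit5=1)
  nb #..: next=.  (t=0,i=12, bit4=0)
  nb .##: next=#  (t=0,i=1, bit3=1)
  nb .#.: next=.  (t=0,i=11, bit2=0)
  nb ..#: next=#  (t=0,i=0, bit1=1)
  nb ...: next=#  (t=0,i=13, bit0=1)
  bits 01101011 = 107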